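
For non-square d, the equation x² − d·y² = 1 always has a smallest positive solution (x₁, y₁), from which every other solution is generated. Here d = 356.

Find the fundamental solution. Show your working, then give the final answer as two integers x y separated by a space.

500001 26500

d=356: √d = [18; 1,6,1,1,2,…,6,1,36] (ℓ=14, even), read p_13/q_13
step 0: (18, 1)  from 18·(1,0) + (0,1)
step 1: (19, 1)  from 1·(18,1) + (1,0)
…
step 4: (283, 15)  from 1·(151,8) + (132,7)
…
step 8: (9717, 515)  from 1·(8717,462) + (1000,53)
…
step 11: (66019, 3499)  from 1·(37868,2007) + (28151,1492)
step 12: (433982, 23001)  from 6·(66019,3499) + (37868,2007)
step 13: (500001, 26500)  from 1·(433982,23001) + (66019,3499)
fundamental: x₁=500001, y₁=26500  (since 250001000001 − 356·702250000 = 1)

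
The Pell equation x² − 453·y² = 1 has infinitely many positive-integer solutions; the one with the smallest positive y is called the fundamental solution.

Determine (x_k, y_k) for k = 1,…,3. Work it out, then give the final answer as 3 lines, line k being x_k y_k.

√453 → a₀=21, period (3,1,1,10,14,10,1,1,3,42); ℓ=10 even so k=9
i=0: a=21 ⇒ p=21, q=1
…
i=2: a=1 ⇒ p=85, q=4
…
i=5: a=14 ⇒ p=22199, q=1043
i=6: a=10 ⇒ p=223565, q=10504
i=7: a=1 ⇒ p=245764, q=11547
i=8: a=1 ⇒ p=469329, q=22051
i=9: a=3 ⇒ p=1653751, q=77700
→ (1653751, 77700).  Check: 1653751²=2734892370001, 453·77700²=2734892370000, difference 1.
(x_2, y_2) = (1653751·1653751 + 453·77700·77700, 1653751·77700 + 77700·1653751) = (5469784740001, 256992905400)
(x_3, y_3) = (1653751·5469784740001 + 453·77700·256992905400, 1653751·256992905400 + 77700·5469784740001) = (18091323967121133751, 850004548596233100)

1653751 77700
5469784740001 256992905400
18091323967121133751 850004548596233100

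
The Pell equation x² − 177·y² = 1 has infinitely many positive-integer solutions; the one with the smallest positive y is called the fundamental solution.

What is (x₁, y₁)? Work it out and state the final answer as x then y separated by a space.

d=177: √d = [13; 3,3,2,8,2,3,3,26] (ℓ=8, even), read p_7/q_7
i=0: a=13 ⇒ p=13, q=1
…
i=2: a=3 ⇒ p=133, q=10
…
i=4: a=8 ⇒ p=2581, q=194
…
i=6: a=3 ⇒ p=18985, q=1427
i=7: a=3 ⇒ p=62423, q=4692
fundamental: x₁=62423, y₁=4692  (since 3896630929 − 177·22014864 = 1)

62423 4692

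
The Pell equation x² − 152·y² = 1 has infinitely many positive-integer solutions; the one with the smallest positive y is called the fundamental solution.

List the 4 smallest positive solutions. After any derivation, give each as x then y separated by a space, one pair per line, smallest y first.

37 3
2737 222
202501 16425
14982337 1215228

√152 = [12; 3,24, …], period ℓ=2 (even) → k=1
i=0: a=12 ⇒ p=12, q=1
i=1: a=3 ⇒ p=37, q=3
fundamental: x₁=37, y₁=3  (since 1369 − 152·9 = 1)
(x_2, y_2) = (37·37 + 152·3·3, 37·3 + 3·37) = (2737, 222)
(x_3, y_3) = (37·2737 + 152·3·222, 37·222 + 3·2737) = (202501, 16425)
(x_4, y_4) = (37·202501 + 152·3·16425, 37·16425 + 3·202501) = (14982337, 1215228)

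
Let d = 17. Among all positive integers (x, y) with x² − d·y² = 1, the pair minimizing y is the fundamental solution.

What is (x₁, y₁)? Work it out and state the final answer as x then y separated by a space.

√17 = [4; 8, …], period ℓ=1 (odd) → k=1
i=0: a=4 ⇒ p=4, q=1
i=1: a=8 ⇒ p=33, q=8
→ (33, 8).  Check: 33²=1089, 17·8²=1088, difference 1.

33 8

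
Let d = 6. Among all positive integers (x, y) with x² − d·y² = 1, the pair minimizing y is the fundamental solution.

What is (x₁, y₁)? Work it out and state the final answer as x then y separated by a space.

5 2

√6 = [2; 2,4, …], period ℓ=2 (even) → k=1
i=0: a=2 ⇒ p=2, q=1
i=1: a=2 ⇒ p=5, q=2
fundamental: x₁=5, y₁=2  (since 25 − 6·4 = 1)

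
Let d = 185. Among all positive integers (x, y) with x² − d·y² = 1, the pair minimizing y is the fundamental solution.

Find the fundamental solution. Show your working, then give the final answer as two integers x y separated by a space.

[13; 1,1,1,1,26] for √185; ℓ=5 ⇒ convergent index 9
k=0  a_k=13  p_k/q_k = 13/1
k=1  a_k=1  p_k/q_k = 14/1
k=2  a_k=1  p_k/q_k = 27/2
k=3  a_k=1  p_k/q_k = 41/3
k=4  a_k=1  p_k/q_k = 68/5
k=5  a_k=26  p_k/q_k = 1809/133
k=6  a_k=1  p_k/q_k = 1877/138
k=7  a_k=1  p_k/q_k = 3686/271
k=8  a_k=1  p_k/q_k = 5563/409
k=9  a_k=1  p_k/q_k = 9249/680
→ (9249, 680).  Check: 9249²=85544001, 185·680²=85544000, difference 1.

9249 680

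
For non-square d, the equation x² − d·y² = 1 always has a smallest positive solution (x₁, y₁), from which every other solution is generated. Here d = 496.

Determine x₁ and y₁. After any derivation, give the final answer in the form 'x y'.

4620799 207480

d=496: √d = [22; 3,1,2,4,1,…,1,3,44] (ℓ=16, even), read p_15/q_15
a_0=22:  p_0=22·1+0=22,  q_0=22·0+1=1
a_1=3:  p_1=3·22+1=67,  q_1=3·1+0=3
…
a_3=2:  p_3=2·89+67=245,  q_3=2·4+3=11
a_4=4:  p_4=4·245+89=1069,  q_4=4·11+4=48
…
a_10=1:  p_10=1·35166+14543=49709,  q_10=1·1579+653=2232
…
a_12=4:  p_12=4·84875+49709=389209,  q_12=4·3811+2232=17476
…
a_14=1:  p_14=1·863293+389209=1252502,  q_14=1·38763+17476=56239
a_15=3:  p_15=3·1252502+863293=4620799,  q_15=3·56239+38763=207480
(x₁, y₁) = (4620799, 207480);  4620799² − 496·207480² = 1 ✓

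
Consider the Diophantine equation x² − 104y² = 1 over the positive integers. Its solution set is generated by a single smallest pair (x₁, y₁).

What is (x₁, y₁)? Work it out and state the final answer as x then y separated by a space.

d=104: √d = [10; 5,20] (ℓ=2, even), read p_1/q_1
i=0: a=10 ⇒ p=10, q=1
i=1: a=5 ⇒ p=51, q=5
(x₁, y₁) = (51, 5);  51² − 104·5² = 1 ✓

51 5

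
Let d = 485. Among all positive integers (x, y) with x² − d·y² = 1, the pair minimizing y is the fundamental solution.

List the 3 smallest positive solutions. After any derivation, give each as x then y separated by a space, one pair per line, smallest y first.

969 44
1877921 85272
3639409929 165257092

√485 → a₀=22, period (44); ℓ=1 odd so k=1
k=0  a_k=22  p_k/q_k = 22/1
k=1  a_k=44  p_k/q_k = 969/44
(x₁, y₁) = (969, 44);  969² − 485·44² = 1 ✓
n=2: (969,44)∘(969,44) = (969·969+485·44·44, 969·44+44·969) = (1877921,85272)
n=3: (1877921,85272)∘(969,44) = (969·1877921+485·44·85272, 969·85272+44·1877921) = (3639409929,165257092)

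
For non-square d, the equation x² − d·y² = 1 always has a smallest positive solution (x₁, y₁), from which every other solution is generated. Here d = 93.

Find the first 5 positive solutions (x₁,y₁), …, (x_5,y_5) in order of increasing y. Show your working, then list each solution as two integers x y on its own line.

[9; 1,1,1,4,6,4,1,1,1,18] for √93; ℓ=10 ⇒ convergent index 9
i=0: a=9 ⇒ p=9, q=1
…
i=2: a=1 ⇒ p=19, q=2
…
i=6: a=4 ⇒ p=3491, q=362
i=7: a=1 ⇒ p=4330, q=449
i=8: a=1 ⇒ p=7821, q=811
i=9: a=1 ⇒ p=12151, q=1260
→ (12151, 1260).  Check: 12151²=147646801, 93·1260²=147646800, difference 1.
(12151+1260√93)^2 = 295293601 + 30620520√93
(12151+1260√93)^3 = 7176225079351 + 744139875780√93
(12151+1260√93)^4 = 174396621583094401 + 18084087230585040√93
(12151+1260√93)^5 = 4238186690536135053751 + 439479487133537766300√93

12151 1260
295293601 30620520
7176225079351 744139875780
174396621583094401 18084087230585040
4238186690536135053751 439479487133537766300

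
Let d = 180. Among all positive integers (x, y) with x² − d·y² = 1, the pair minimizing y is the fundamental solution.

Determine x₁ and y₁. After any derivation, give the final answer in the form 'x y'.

[13; 2,2,2,26] for √180; ℓ=4 ⇒ convergent index 3
k=0  a_k=13  p_k/q_k = 13/1
k=1  a_k=2  p_k/q_k = 27/2
k=2  a_k=2  p_k/q_k = 67/5
k=3  a_k=2  p_k/q_k = 161/12
→ (161, 12).  Check: 161²=25921, 180·12²=25920, difference 1.

161 12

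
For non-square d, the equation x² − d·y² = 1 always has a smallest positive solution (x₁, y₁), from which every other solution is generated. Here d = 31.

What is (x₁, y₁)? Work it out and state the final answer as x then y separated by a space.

√31 → a₀=5, period (1,1,3,5,3,1,1,10); ℓ=8 even so k=7
i=0: a=5 ⇒ p=5, q=1
i=1: a=1 ⇒ p=6, q=1
i=2: a=1 ⇒ p=11, q=2
…
i=4: a=5 ⇒ p=206, q=37
…
i=6: a=1 ⇒ p=863, q=155
i=7: a=1 ⇒ p=1520, q=273
(x₁, y₁) = (1520, 273);  1520² − 31·273² = 1 ✓

1520 273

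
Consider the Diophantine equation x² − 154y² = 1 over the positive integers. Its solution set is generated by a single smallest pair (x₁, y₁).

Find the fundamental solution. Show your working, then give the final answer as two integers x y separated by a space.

21295 1716

√154 = [12; 2,2,3,1,2,1,3,2,2,24, …], period ℓ=10 (even) → k=9
step 0: (12, 1)  from 12·(1,0) + (0,1)
step 1: (25, 2)  from 2·(12,1) + (1,0)
step 2: (62, 5)  from 2·(25,2) + (12,1)
…
step 4: (273, 22)  from 1·(211,17) + (62,5)
step 5: (757, 61)  from 2·(273,22) + (211,17)
…
step 7: (3847, 310)  from 3·(1030,83) + (757,61)
step 8: (8724, 703)  from 2·(3847,310) + (1030,83)
step 9: (21295, 1716)  from 2·(8724,703) + (3847,310)
fundamental: x₁=21295, y₁=1716  (since 453477025 − 154·2944656 = 1)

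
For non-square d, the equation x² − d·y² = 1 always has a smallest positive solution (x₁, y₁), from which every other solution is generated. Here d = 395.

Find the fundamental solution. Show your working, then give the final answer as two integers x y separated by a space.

159 8

[19; 1,6,1,38] for √395; ℓ=4 ⇒ convergent index 3
step 0: (19, 1)  from 19·(1,0) + (0,1)
step 1: (20, 1)  from 1·(19,1) + (1,0)
step 2: (139, 7)  from 6·(20,1) + (19,1)
step 3: (159, 8)  from 1·(139,7) + (20,1)
fundamental: x₁=159, y₁=8  (since 25281 − 395·64 = 1)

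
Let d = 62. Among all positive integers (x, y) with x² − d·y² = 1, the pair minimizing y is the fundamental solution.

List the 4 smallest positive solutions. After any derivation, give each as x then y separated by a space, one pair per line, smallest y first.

√62 = [7; 1,6,1,14, …], period ℓ=4 (even) → k=3
step 0: (7, 1)  from 7·(1,0) + (0,1)
step 1: (8, 1)  from 1·(7,1) + (1,0)
step 2: (55, 7)  from 6·(8,1) + (7,1)
step 3: (63, 8)  from 1·(55,7) + (8,1)
(x₁, y₁) = (63, 8);  63² − 62·8² = 1 ✓
n=2: (63,8)∘(63,8) = (63·63+62·8·8, 63·8+8·63) = (7937,1008)
n=3: (7937,1008)∘(63,8) = (63·7937+62·8·1008, 63·1008+8·7937) = (999999,127000)
n=4: (999999,127000)∘(63,8) = (63·999999+62·8·127000, 63·127000+8·999999) = (125991937,16000992)

63 8
7937 1008
999999 127000
125991937 16000992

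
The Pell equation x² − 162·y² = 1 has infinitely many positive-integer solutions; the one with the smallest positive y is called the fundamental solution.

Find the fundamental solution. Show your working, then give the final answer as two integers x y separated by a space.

[12; 1,2,1,2,12,2,1,2,1,24] for √162; ℓ=10 ⇒ convergent index 9
k=0  a_k=12  p_k/q_k = 12/1
k=1  a_k=1  p_k/q_k = 13/1
…
k=8  a_k=2  p_k/q_k = 14268/1121
k=9  a_k=1  p_k/q_k = 19601/1540
fundamental: x₁=19601, y₁=1540  (since 384199201 − 162·2371600 = 1)

19601 1540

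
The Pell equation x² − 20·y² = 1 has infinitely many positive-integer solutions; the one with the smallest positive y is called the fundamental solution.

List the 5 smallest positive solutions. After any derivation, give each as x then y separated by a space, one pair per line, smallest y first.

√20 → a₀=4, period (2,8); ℓ=2 even so k=1
step 0: (4, 1)  from 4·(1,0) + (0,1)
step 1: (9, 2)  from 2·(4,1) + (1,0)
fundamental: x₁=9, y₁=2  (since 81 − 20·4 = 1)
(x_2, y_2) = (9·9 + 20·2·2, 9·2 + 2·9) = (161, 36)
(x_3, y_3) = (9·161 + 20·2·36, 9·36 + 2·161) = (2889, 646)
(x_4, y_4) = (9·2889 + 20·2·646, 9·646 + 2·2889) = (51841, 11592)
(x_5, y_5) = (9·51841 + 20·2·11592, 9·11592 + 2·51841) = (930249, 208010)

9 2
161 36
2889 646
51841 11592
930249 208010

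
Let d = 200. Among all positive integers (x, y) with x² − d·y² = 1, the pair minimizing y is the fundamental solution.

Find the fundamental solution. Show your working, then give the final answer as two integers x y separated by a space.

[14; 7,28] for √200; ℓ=2 ⇒ convergent index 1
step 0: (14, 1)  from 14·(1,0) + (0,1)
step 1: (99, 7)  from 7·(14,1) + (1,0)
fundamental: x₁=99, y₁=7  (since 9801 − 200·49 = 1)

99 7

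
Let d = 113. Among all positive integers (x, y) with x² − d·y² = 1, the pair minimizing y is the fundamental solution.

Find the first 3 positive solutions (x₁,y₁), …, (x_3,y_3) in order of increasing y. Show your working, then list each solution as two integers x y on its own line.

d=113: √d = [10; 1,1,1,2,2,1,1,1,20] (ℓ=9, odd), read p_17/q_17
a_0=10:  p_0=10·1+0=10,  q_0=10·0+1=1
…
a_2=1:  p_2=1·11+10=21,  q_2=1·1+1=2
a_3=1:  p_3=1·21+11=32,  q_3=1·2+1=3
…
a_6=1:  p_6=1·202+85=287,  q_6=1·19+8=27
…
a_9=20:  p_9=20·776+489=16009,  q_9=20·73+46=1506
…
a_12=1:  p_12=1·32794+16785=49579,  q_12=1·3085+1579=4664
…
a_16=1:  p_16=1·445435+313483=758918,  q_16=1·41903+29490=71393
a_17=1:  p_17=1·758918+445435=1204353,  q_17=1·71393+41903=113296
(x₁, y₁) = (1204353, 113296);  1204353² − 113·113296² = 1 ✓
k=2:  x_2 = 1204353·1204353+113·113296·113296 = 2900932297217,  y_2 = 1204353·113296+113296·1204353 = 272896754976
k=3:  x_3 = 1204353·2900932297217+113·113296·272896754976 = 6987493029899166849,  y_3 = 1204353·272896754976+113296·2900932297217 = 657328051091107760

1204353 113296
2900932297217 272896754976
6987493029899166849 657328051091107760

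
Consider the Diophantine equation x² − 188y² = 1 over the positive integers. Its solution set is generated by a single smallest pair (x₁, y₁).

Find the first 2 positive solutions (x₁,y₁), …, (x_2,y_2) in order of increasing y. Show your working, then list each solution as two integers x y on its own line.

4607 336
42448897 3095904

√188 → a₀=13, period (1,2,2,6,2,2,1,26); ℓ=8 even so k=7
step 0: (13, 1)  from 13·(1,0) + (0,1)
…
step 5: (1330, 97)  from 2·(617,45) + (96,7)
step 6: (3277, 239)  from 2·(1330,97) + (617,45)
step 7: (4607, 336)  from 1·(3277,239) + (1330,97)
(x₁, y₁) = (4607, 336);  4607² − 188·336² = 1 ✓
(x_2, y_2) = (4607·4607 + 188·336·336, 4607·336 + 336·4607) = (42448897, 3095904)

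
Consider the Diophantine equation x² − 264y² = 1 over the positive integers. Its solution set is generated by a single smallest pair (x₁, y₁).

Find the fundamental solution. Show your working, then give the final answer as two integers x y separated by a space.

d=264: √d = [16; 4,32] (ℓ=2, even), read p_1/q_1
k=0  a_k=16  p_k/q_k = 16/1
k=1  a_k=4  p_k/q_k = 65/4
(x₁, y₁) = (65, 4);  65² − 264·4² = 1 ✓

65 4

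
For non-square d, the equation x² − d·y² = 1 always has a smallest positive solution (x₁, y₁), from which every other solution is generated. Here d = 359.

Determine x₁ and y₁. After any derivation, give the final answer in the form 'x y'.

360 19

√359 = [18; 1,17,1,36, …], period ℓ=4 (even) → k=3
step 0: (18, 1)  from 18·(1,0) + (0,1)
step 1: (19, 1)  from 1·(18,1) + (1,0)
step 2: (341, 18)  from 17·(19,1) + (18,1)
step 3: (360, 19)  from 1·(341,18) + (19,1)
(x₁, y₁) = (360, 19);  360² − 359·19² = 1 ✓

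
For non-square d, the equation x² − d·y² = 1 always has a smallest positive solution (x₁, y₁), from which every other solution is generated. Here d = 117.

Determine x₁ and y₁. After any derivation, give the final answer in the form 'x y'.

√117 = [10; 1,4,2,4,1,20, …], period ℓ=6 (even) → k=5
a_0=10:  p_0=10·1+0=10,  q_0=10·0+1=1
a_1=1:  p_1=1·10+1=11,  q_1=1·1+0=1
a_2=4:  p_2=4·11+10=54,  q_2=4·1+1=5
…
a_4=4:  p_4=4·119+54=530,  q_4=4·11+5=49
a_5=1:  p_5=1·530+119=649,  q_5=1·49+11=60
(x₁, y₁) = (649, 60);  649² − 117·60² = 1 ✓

649 60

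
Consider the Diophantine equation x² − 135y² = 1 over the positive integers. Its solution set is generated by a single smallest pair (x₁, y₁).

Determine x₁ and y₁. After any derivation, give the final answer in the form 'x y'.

[11; 1,1,1,1,1,1,1,22] for √135; ℓ=8 ⇒ convergent index 7
a_0=11:  p_0=11·1+0=11,  q_0=11·0+1=1
…
a_6=1:  p_6=1·93+58=151,  q_6=1·8+5=13
a_7=1:  p_7=1·151+93=244,  q_7=1·13+8=21
(x₁, y₁) = (244, 21);  244² − 135·21² = 1 ✓

244 21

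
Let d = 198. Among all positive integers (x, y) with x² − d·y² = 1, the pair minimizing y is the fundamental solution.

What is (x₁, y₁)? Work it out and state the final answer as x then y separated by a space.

[14; 14,28] for √198; ℓ=2 ⇒ convergent index 1
i=0: a=14 ⇒ p=14, q=1
i=1: a=14 ⇒ p=197, q=14
(x₁, y₁) = (197, 14);  197² − 198·14² = 1 ✓

197 14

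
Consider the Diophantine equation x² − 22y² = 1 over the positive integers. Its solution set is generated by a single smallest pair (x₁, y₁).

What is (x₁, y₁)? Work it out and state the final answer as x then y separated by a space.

d=22: √d = [4; 1,2,4,2,1,8] (ℓ=6, even), read p_5/q_5
i=0: a=4 ⇒ p=4, q=1
i=1: a=1 ⇒ p=5, q=1
…
i=4: a=2 ⇒ p=136, q=29
i=5: a=1 ⇒ p=197, q=42
→ (197, 42).  Check: 197²=38809, 22·42²=38808, difference 1.

197 42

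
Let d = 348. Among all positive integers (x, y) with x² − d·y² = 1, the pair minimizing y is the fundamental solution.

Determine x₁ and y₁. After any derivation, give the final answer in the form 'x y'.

1567 84

d=348: √d = [18; 1,1,1,8,1,1,1,36] (ℓ=8, even), read p_7/q_7
i=0: a=18 ⇒ p=18, q=1
i=1: a=1 ⇒ p=19, q=1
…
i=4: a=8 ⇒ p=485, q=26
i=5: a=1 ⇒ p=541, q=29
i=6: a=1 ⇒ p=1026, q=55
i=7: a=1 ⇒ p=1567, q=84
fundamental: x₁=1567, y₁=84  (since 2455489 − 348·7056 = 1)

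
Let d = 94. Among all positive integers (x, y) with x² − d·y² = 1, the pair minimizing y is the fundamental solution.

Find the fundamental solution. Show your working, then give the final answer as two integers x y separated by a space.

√94 → a₀=9, period (1,2,3,1,1,…,2,1,18); ℓ=16 even so k=15
i=0: a=9 ⇒ p=9, q=1
i=1: a=1 ⇒ p=10, q=1
i=2: a=2 ⇒ p=29, q=3
i=3: a=3 ⇒ p=97, q=10
i=4: a=1 ⇒ p=126, q=13
i=5: a=1 ⇒ p=223, q=23
i=6: a=5 ⇒ p=1241, q=128
…
i=8: a=8 ⇒ p=12953, q=1336
i=9: a=1 ⇒ p=14417, q=1487
…
i=11: a=1 ⇒ p=99455, q=10258
…
i=14: a=2 ⇒ p=1490361, q=153719
i=15: a=1 ⇒ p=2143295, q=221064
(x₁, y₁) = (2143295, 221064);  2143295² − 94·221064² = 1 ✓

2143295 221064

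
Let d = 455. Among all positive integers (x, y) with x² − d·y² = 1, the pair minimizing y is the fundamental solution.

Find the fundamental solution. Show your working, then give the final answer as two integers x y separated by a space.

[21; 3,42] for √455; ℓ=2 ⇒ convergent index 1
k=0  a_k=21  p_k/q_k = 21/1
k=1  a_k=3  p_k/q_k = 64/3
(x₁, y₁) = (64, 3);  64² − 455·3² = 1 ✓

64 3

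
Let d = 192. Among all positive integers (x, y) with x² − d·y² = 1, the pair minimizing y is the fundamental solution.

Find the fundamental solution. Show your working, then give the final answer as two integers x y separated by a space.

97 7

d=192: √d = [13; 1,5,1,26] (ℓ=4, even), read p_3/q_3
step 0: (13, 1)  from 13·(1,0) + (0,1)
step 1: (14, 1)  from 1·(13,1) + (1,0)
step 2: (83, 6)  from 5·(14,1) + (13,1)
step 3: (97, 7)  from 1·(83,6) + (14,1)
→ (97, 7).  Check: 97²=9409, 192·7²=9408, difference 1.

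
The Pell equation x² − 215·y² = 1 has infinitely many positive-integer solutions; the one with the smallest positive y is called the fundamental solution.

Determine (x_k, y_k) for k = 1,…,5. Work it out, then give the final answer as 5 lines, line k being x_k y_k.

√215 → a₀=14, period (1,1,1,28); ℓ=4 even so k=3
k=0  a_k=14  p_k/q_k = 14/1
…
k=2  a_k=1  p_k/q_k = 29/2
k=3  a_k=1  p_k/q_k = 44/3
fundamental: x₁=44, y₁=3  (since 1936 − 215·9 = 1)
k=2:  x_2 = 44·44+215·3·3 = 3871,  y_2 = 44·3+3·44 = 264
k=3:  x_3 = 44·3871+215·3·264 = 340604,  y_3 = 44·264+3·3871 = 23229
k=4:  x_4 = 44·340604+215·3·23229 = 29969281,  y_4 = 44·23229+3·340604 = 2043888
k=5:  x_5 = 44·29969281+215·3·2043888 = 2636956124,  y_5 = 44·2043888+3·29969281 = 179838915

44 3
3871 264
340604 23229
29969281 2043888
2636956124 179838915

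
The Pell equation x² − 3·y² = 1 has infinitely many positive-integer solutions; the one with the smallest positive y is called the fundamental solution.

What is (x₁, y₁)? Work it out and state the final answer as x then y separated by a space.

2 1

[1; 1,2] for √3; ℓ=2 ⇒ convergent index 1
a_0=1:  p_0=1·1+0=1,  q_0=1·0+1=1
a_1=1:  p_1=1·1+1=2,  q_1=1·1+0=1
(x₁, y₁) = (2, 1);  2² − 3·1² = 1 ✓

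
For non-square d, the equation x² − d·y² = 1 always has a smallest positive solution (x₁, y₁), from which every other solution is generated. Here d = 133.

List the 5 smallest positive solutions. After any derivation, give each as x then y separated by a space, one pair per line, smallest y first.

2588599 224460
13401689565601 1162073863080
69383200415647777399 6016286479789825380
359210566425477440164982401 31147506330593762303822160
1859704226076779569066850908714999 161256807479731348725343689282300

d=133: √d = [11; 1,1,7,5,1,…,1,1,22] (ℓ=16, even), read p_15/q_15
step 0: (11, 1)  from 11·(1,0) + (0,1)
step 1: (12, 1)  from 1·(11,1) + (1,0)
step 2: (23, 2)  from 1·(12,1) + (11,1)
step 3: (173, 15)  from 7·(23,2) + (12,1)
step 4: (888, 77)  from 5·(173,15) + (23,2)
…
step 6: (1949, 169)  from 1·(1061,92) + (888,77)
step 7: (3010, 261)  from 1·(1949,169) + (1061,92)
…
step 9: (10979, 952)  from 1·(7969,691) + (3010,261)
…
step 12: (168583, 14618)  from 5·(29927,2595) + (18948,1643)
step 13: (1210008, 104921)  from 7·(168583,14618) + (29927,2595)
step 14: (1378591, 119539)  from 1·(1210008,104921) + (168583,14618)
step 15: (2588599, 224460)  from 1·(1378591,119539) + (1210008,104921)
→ (2588599, 224460).  Check: 2588599²=6700844782801, 133·224460²=6700844782800, difference 1.
(x_2, y_2) = (2588599·2588599 + 133·224460·224460, 2588599·224460 + 224460·2588599) = (13401689565601, 1162073863080)
(x_3, y_3) = (2588599·13401689565601 + 133·224460·1162073863080, 2588599·1162073863080 + 224460·13401689565601) = (69383200415647777399, 6016286479789825380)
(x_4, y_4) = (2588599·69383200415647777399 + 133·224460·6016286479789825380, 2588599·6016286479789825380 + 224460·69383200415647777399) = (359210566425477440164982401, 31147506330593762303822160)
(x_5, y_5) = (2588599·359210566425477440164982401 + 133·224460·31147506330593762303822160, 2588599·31147506330593762303822160 + 224460·359210566425477440164982401) = (1859704226076779569066850908714999, 161256807479731348725343689282300)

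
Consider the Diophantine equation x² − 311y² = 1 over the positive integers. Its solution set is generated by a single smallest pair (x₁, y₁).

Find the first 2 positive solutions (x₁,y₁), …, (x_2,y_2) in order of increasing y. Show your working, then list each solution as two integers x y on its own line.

d=311: √d = [17; 1,1,1,2,1,…,1,1,34] (ℓ=16, even), read p_15/q_15
a_0=17:  p_0=17·1+0=17,  q_0=17·0+1=1
a_1=1:  p_1=1·17+1=18,  q_1=1·1+0=1
a_2=1:  p_2=1·18+17=35,  q_2=1·1+1=2
a_3=1:  p_3=1·35+18=53,  q_3=1·2+1=3
a_4=2:  p_4=2·53+35=141,  q_4=2·3+2=8
…
a_8=17:  p_8=17·4109+1305=71158,  q_8=17·233+74=4035
a_9=3:  p_9=3·71158+4109=217583,  q_9=3·4035+233=12338
a_10=6:  p_10=6·217583+71158=1376656,  q_10=6·12338+4035=78063
a_11=1:  p_11=1·1376656+217583=1594239,  q_11=1·78063+12338=90401
a_12=2:  p_12=2·1594239+1376656=4565134,  q_12=2·90401+78063=258865
a_13=1:  p_13=1·4565134+1594239=6159373,  q_13=1·258865+90401=349266
a_14=1:  p_14=1·6159373+4565134=10724507,  q_14=1·349266+258865=608131
a_15=1:  p_15=1·10724507+6159373=16883880,  q_15=1·608131+349266=957397
→ (16883880, 957397).  Check: 16883880²=285065403854400, 311·957397²=285065403854399, difference 1.
k=2:  x_2 = 16883880·16883880+311·957397·957397 = 570130807708799,  y_2 = 16883880·957397+957397·16883880 = 32329152120720

16883880 957397
570130807708799 32329152120720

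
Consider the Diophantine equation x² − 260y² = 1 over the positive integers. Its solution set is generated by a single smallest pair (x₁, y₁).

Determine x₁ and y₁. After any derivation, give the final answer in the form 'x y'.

129 8

√260 = [16; 8,32, …], period ℓ=2 (even) → k=1
k=0  a_k=16  p_k/q_k = 16/1
k=1  a_k=8  p_k/q_k = 129/8
fundamental: x₁=129, y₁=8  (since 16641 − 260·64 = 1)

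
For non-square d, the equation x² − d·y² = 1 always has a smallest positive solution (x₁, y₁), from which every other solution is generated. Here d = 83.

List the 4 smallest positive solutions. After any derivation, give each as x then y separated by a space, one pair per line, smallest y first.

d=83: √d = [9; 9,18] (ℓ=2, even), read p_1/q_1
k=0  a_k=9  p_k/q_k = 9/1
k=1  a_k=9  p_k/q_k = 82/9
(x₁, y₁) = (82, 9);  82² − 83·9² = 1 ✓
(82+9√83)^2 = 13447 + 1476√83
(82+9√83)^3 = 2205226 + 242055√83
(82+9√83)^4 = 361643617 + 39695544√83

82 9
13447 1476
2205226 242055
361643617 39695544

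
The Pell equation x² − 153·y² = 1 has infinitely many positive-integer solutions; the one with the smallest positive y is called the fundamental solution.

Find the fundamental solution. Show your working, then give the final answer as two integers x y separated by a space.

√153 = [12; 2,1,2,2,2,1,2,24, …], period ℓ=8 (even) → k=7
k=0  a_k=12  p_k/q_k = 12/1
k=1  a_k=2  p_k/q_k = 25/2
k=2  a_k=1  p_k/q_k = 37/3
k=3  a_k=2  p_k/q_k = 99/8
k=4  a_k=2  p_k/q_k = 235/19
…
k=6  a_k=1  p_k/q_k = 804/65
k=7  a_k=2  p_k/q_k = 2177/176
→ (2177, 176).  Check: 2177²=4739329, 153·176²=4739328, difference 1.

2177 176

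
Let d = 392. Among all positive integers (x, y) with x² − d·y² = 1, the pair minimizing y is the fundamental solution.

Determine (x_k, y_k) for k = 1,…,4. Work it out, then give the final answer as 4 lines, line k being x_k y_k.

d=392: √d = [19; 1,3,1,38] (ℓ=4, even), read p_3/q_3
k=0  a_k=19  p_k/q_k = 19/1
…
k=2  a_k=3  p_k/q_k = 79/4
k=3  a_k=1  p_k/q_k = 99/5
→ (99, 5).  Check: 99²=9801, 392·5²=9800, difference 1.
k=2:  x_2 = 99·99+392·5·5 = 19601,  y_2 = 99·5+5·99 = 990
k=3:  x_3 = 99·19601+392·5·990 = 3880899,  y_3 = 99·990+5·19601 = 196015
k=4:  x_4 = 99·3880899+392·5·196015 = 768398401,  y_4 = 99·196015+5·3880899 = 38809980

99 5
19601 990
3880899 196015
768398401 38809980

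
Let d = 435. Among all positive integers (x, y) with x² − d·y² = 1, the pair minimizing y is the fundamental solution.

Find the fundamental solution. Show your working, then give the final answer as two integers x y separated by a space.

146 7

d=435: √d = [20; 1,5,1,40] (ℓ=4, even), read p_3/q_3
k=0  a_k=20  p_k/q_k = 20/1
…
k=2  a_k=5  p_k/q_k = 125/6
k=3  a_k=1  p_k/q_k = 146/7
(x₁, y₁) = (146, 7);  146² − 435·7² = 1 ✓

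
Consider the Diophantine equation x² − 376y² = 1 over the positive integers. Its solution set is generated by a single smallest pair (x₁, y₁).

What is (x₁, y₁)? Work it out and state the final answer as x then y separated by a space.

2143295 110532

√376 = [19; 2,1,1,3,1,…,1,2,38, …], period ℓ=16 (even) → k=15
a_0=19:  p_0=19·1+0=19,  q_0=19·0+1=1
a_1=2:  p_1=2·19+1=39,  q_1=2·1+0=2
…
a_3=1:  p_3=1·58+39=97,  q_3=1·3+2=5
a_4=3:  p_4=3·97+58=349,  q_4=3·5+3=18
a_5=1:  p_5=1·349+97=446,  q_5=1·18+5=23
a_6=2:  p_6=2·446+349=1241,  q_6=2·23+18=64
a_7=2:  p_7=2·1241+446=2928,  q_7=2·64+23=151
a_8=4:  p_8=4·2928+1241=12953,  q_8=4·151+64=668
a_9=2:  p_9=2·12953+2928=28834,  q_9=2·668+151=1487
…
a_11=1:  p_11=1·70621+28834=99455,  q_11=1·3642+1487=5129
…
a_14=1:  p_14=1·468441+368986=837427,  q_14=1·24158+19029=43187
a_15=2:  p_15=2·837427+468441=2143295,  q_15=2·43187+24158=110532
(x₁, y₁) = (2143295, 110532);  2143295² − 376·110532² = 1 ✓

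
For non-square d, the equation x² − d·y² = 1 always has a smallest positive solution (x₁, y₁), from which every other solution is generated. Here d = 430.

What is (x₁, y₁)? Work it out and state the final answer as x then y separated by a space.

2862251 138030

√430 = [20; 1,2,1,3,1,…,2,1,40, …], period ℓ=14 (even) → k=13
k=0  a_k=20  p_k/q_k = 20/1
k=1  a_k=1  p_k/q_k = 21/1
…
k=3  a_k=1  p_k/q_k = 83/4
k=4  a_k=3  p_k/q_k = 311/15
k=5  a_k=1  p_k/q_k = 394/19
…
k=7  a_k=8  p_k/q_k = 21794/1051
k=8  a_k=6  p_k/q_k = 133439/6435
k=9  a_k=1  p_k/q_k = 155233/7486
k=10  a_k=3  p_k/q_k = 599138/28893
k=11  a_k=1  p_k/q_k = 754371/36379
k=12  a_k=2  p_k/q_k = 2107880/101651
k=13  a_k=1  p_k/q_k = 2862251/138030
fundamental: x₁=2862251, y₁=138030  (since 8192480787001 − 430·19052280900 = 1)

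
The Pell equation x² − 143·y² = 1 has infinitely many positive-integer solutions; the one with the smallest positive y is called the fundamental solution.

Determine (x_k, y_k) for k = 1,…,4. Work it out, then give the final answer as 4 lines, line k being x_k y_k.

12 1
287 24
6876 575
164737 13776

√143 → a₀=11, period (1,22); ℓ=2 even so k=1
step 0: (11, 1)  from 11·(1,0) + (0,1)
step 1: (12, 1)  from 1·(11,1) + (1,0)
→ (12, 1).  Check: 12²=144, 143·1²=143, difference 1.
n=2: (12,1)∘(12,1) = (12·12+143·1·1, 12·1+1·12) = (287,24)
n=3: (287,24)∘(12,1) = (12·287+143·1·24, 12·24+1·287) = (6876,575)
n=4: (6876,575)∘(12,1) = (12·6876+143·1·575, 12·575+1·6876) = (164737,13776)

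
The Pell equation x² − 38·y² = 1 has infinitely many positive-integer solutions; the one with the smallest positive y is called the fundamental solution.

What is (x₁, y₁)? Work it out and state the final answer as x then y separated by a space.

[6; 6,12] for √38; ℓ=2 ⇒ convergent index 1
a_0=6:  p_0=6·1+0=6,  q_0=6·0+1=1
a_1=6:  p_1=6·6+1=37,  q_1=6·1+0=6
→ (37, 6).  Check: 37²=1369, 38·6²=1368, difference 1.

37 6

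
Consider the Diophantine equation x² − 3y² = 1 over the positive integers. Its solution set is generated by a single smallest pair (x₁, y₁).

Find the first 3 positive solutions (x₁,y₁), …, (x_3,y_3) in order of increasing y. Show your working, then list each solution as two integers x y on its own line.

√3 → a₀=1, period (1,2); ℓ=2 even so k=1
a_0=1:  p_0=1·1+0=1,  q_0=1·0+1=1
a_1=1:  p_1=1·1+1=2,  q_1=1·1+0=1
(x₁, y₁) = (2, 1);  2² − 3·1² = 1 ✓
k=2:  x_2 = 2·2+3·1·1 = 7,  y_2 = 2·1+1·2 = 4
k=3:  x_3 = 2·7+3·1·4 = 26,  y_3 = 2·4+1·7 = 15

2 1
7 4
26 15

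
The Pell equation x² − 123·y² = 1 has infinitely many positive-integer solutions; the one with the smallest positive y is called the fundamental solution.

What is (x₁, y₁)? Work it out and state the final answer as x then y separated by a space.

√123 = [11; 11,22, …], period ℓ=2 (even) → k=1
k=0  a_k=11  p_k/q_k = 11/1
k=1  a_k=11  p_k/q_k = 122/11
→ (122, 11).  Check: 122²=14884, 123·11²=14883, difference 1.

122 11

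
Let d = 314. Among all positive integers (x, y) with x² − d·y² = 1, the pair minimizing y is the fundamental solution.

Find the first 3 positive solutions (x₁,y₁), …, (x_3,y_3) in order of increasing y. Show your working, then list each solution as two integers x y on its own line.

d=314: √d = [17; 1,2,1,1,2,1,34] (ℓ=7, odd), read p_13/q_13
step 0: (17, 1)  from 17·(1,0) + (0,1)
step 1: (18, 1)  from 1·(17,1) + (1,0)
step 2: (53, 3)  from 2·(18,1) + (17,1)
…
step 4: (124, 7)  from 1·(71,4) + (53,3)
…
step 10: (62853, 3547)  from 1·(47029,2654) + (15824,893)
…
step 12: (282617, 15949)  from 2·(109882,6201) + (62853,3547)
step 13: (392499, 22150)  from 1·(282617,15949) + (109882,6201)
fundamental: x₁=392499, y₁=22150  (since 154055465001 − 314·490622500 = 1)
(x_2, y_2) = (392499·392499 + 314·22150·22150, 392499·22150 + 22150·392499) = (308110930001, 17387705700)
(x_3, y_3) = (392499·308110930001 + 314·22150·17387705700, 392499·17387705700 + 22150·308110930001) = (241866463828532499, 13649314199066450)

392499 22150
308110930001 17387705700
241866463828532499 13649314199066450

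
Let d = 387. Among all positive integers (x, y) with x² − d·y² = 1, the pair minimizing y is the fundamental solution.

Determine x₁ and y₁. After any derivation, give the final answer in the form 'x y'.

d=387: √d = [19; 1,2,19,2,1,38] (ℓ=6, even), read p_5/q_5
i=0: a=19 ⇒ p=19, q=1
i=1: a=1 ⇒ p=20, q=1
…
i=4: a=2 ⇒ p=2341, q=119
i=5: a=1 ⇒ p=3482, q=177
→ (3482, 177).  Check: 3482²=12124324, 387·177²=12124323, difference 1.

3482 177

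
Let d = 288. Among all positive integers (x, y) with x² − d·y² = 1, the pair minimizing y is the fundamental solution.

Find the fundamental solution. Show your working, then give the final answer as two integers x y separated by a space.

17 1

d=288: √d = [16; 1,32] (ℓ=2, even), read p_1/q_1
a_0=16:  p_0=16·1+0=16,  q_0=16·0+1=1
a_1=1:  p_1=1·16+1=17,  q_1=1·1+0=1
(x₁, y₁) = (17, 1);  17² − 288·1² = 1 ✓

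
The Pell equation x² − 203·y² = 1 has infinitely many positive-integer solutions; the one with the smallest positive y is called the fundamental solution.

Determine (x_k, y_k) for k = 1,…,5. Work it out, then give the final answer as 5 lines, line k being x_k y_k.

√203 = [14; 4,28, …], period ℓ=2 (even) → k=1
step 0: (14, 1)  from 14·(1,0) + (0,1)
step 1: (57, 4)  from 4·(14,1) + (1,0)
→ (57, 4).  Check: 57²=3249, 203·4²=3248, difference 1.
k=2:  x_2 = 57·57+203·4·4 = 6497,  y_2 = 57·4+4·57 = 456
k=3:  x_3 = 57·6497+203·4·456 = 740601,  y_3 = 57·456+4·6497 = 51980
k=4:  x_4 = 57·740601+203·4·51980 = 84422017,  y_4 = 57·51980+4·740601 = 5925264
k=5:  x_5 = 57·84422017+203·4·5925264 = 9623369337,  y_5 = 57·5925264+4·84422017 = 675428116

57 4
6497 456
740601 51980
84422017 5925264
9623369337 675428116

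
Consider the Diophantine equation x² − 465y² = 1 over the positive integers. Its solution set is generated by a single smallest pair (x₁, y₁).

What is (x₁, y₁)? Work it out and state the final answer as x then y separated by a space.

√465 → a₀=21, period (1,1,3,2,2,2,3,1,1,42); ℓ=10 even so k=9
k=0  a_k=21  p_k/q_k = 21/1
…
k=3  a_k=3  p_k/q_k = 151/7
k=4  a_k=2  p_k/q_k = 345/16
…
k=8  a_k=1  p_k/q_k = 8949/415
k=9  a_k=1  p_k/q_k = 15871/736
(x₁, y₁) = (15871, 736);  15871² − 465·736² = 1 ✓

15871 736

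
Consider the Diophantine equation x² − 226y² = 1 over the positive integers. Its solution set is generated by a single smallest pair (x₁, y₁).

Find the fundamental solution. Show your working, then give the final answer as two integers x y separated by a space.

451 30

d=226: √d = [15; 30] (ℓ=1, odd), read p_1/q_1
i=0: a=15 ⇒ p=15, q=1
i=1: a=30 ⇒ p=451, q=30
→ (451, 30).  Check: 451²=203401, 226·30²=203400, difference 1.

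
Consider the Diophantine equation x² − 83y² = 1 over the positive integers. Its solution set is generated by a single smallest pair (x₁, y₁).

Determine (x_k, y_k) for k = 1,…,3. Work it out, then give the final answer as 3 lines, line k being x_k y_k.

[9; 9,18] for √83; ℓ=2 ⇒ convergent index 1
k=0  a_k=9  p_k/q_k = 9/1
k=1  a_k=9  p_k/q_k = 82/9
→ (82, 9).  Check: 82²=6724, 83·9²=6723, difference 1.
(82+9√83)^2 = 13447 + 1476√83
(82+9√83)^3 = 2205226 + 242055√83

82 9
13447 1476
2205226 242055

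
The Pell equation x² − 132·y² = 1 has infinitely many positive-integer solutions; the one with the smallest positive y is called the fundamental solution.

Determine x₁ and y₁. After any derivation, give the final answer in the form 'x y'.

√132 = [11; 2,22, …], period ℓ=2 (even) → k=1
k=0  a_k=11  p_k/q_k = 11/1
k=1  a_k=2  p_k/q_k = 23/2
(x₁, y₁) = (23, 2);  23² − 132·2² = 1 ✓

23 2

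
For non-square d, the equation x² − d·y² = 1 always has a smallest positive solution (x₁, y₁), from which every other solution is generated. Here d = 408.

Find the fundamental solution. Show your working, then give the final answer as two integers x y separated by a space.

101 5

√408 → a₀=20, period (5,40); ℓ=2 even so k=1
a_0=20:  p_0=20·1+0=20,  q_0=20·0+1=1
a_1=5:  p_1=5·20+1=101,  q_1=5·1+0=5
(x₁, y₁) = (101, 5);  101² − 408·5² = 1 ✓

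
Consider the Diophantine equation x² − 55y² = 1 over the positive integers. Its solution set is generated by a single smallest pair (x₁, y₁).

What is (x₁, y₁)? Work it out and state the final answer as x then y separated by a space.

89 12

√55 = [7; 2,2,2,14, …], period ℓ=4 (even) → k=3
i=0: a=7 ⇒ p=7, q=1
…
i=2: a=2 ⇒ p=37, q=5
i=3: a=2 ⇒ p=89, q=12
→ (89, 12).  Check: 89²=7921, 55·12²=7920, difference 1.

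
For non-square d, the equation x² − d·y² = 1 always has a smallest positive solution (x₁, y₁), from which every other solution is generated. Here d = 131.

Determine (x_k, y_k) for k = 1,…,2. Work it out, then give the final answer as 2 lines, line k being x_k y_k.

d=131: √d = [11; 2,4,11,4,2,22] (ℓ=6, even), read p_5/q_5
i=0: a=11 ⇒ p=11, q=1
i=1: a=2 ⇒ p=23, q=2
…
i=3: a=11 ⇒ p=1156, q=101
i=4: a=4 ⇒ p=4727, q=413
i=5: a=2 ⇒ p=10610, q=927
→ (10610, 927).  Check: 10610²=112572100, 131·927²=112572099, difference 1.
k=2:  x_2 = 10610·10610+131·927·927 = 225144199,  y_2 = 10610·927+927·10610 = 19670940

10610 927
225144199 19670940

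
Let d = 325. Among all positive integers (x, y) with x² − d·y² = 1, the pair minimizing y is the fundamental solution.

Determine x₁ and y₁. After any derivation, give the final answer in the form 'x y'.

649 36

√325 = [18; 36, …], period ℓ=1 (odd) → k=1
step 0: (18, 1)  from 18·(1,0) + (0,1)
step 1: (649, 36)  from 36·(18,1) + (1,0)
fundamental: x₁=649, y₁=36  (since 421201 − 325·1296 = 1)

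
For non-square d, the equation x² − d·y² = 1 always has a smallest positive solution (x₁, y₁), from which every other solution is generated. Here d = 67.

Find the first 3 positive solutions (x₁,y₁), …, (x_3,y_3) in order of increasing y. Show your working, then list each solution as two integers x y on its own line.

[8; 5,2,1,1,7,1,1,2,5,16] for √67; ℓ=10 ⇒ convergent index 9
i=0: a=8 ⇒ p=8, q=1
…
i=3: a=1 ⇒ p=131, q=16
…
i=8: a=2 ⇒ p=9053, q=1106
i=9: a=5 ⇒ p=48842, q=5967
(x₁, y₁) = (48842, 5967);  48842² − 67·5967² = 1 ✓
(48842+5967√67)^2 = 4771081927 + 582880428√67
(48842+5967√67)^3 = 466058366908226 + 56938091722785√67

48842 5967
4771081927 582880428
466058366908226 56938091722785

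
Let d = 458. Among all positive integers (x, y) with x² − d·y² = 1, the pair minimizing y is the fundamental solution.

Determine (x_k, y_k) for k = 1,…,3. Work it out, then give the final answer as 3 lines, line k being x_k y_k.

d=458: √d = [21; 2,2,42] (ℓ=3, odd), read p_5/q_5
step 0: (21, 1)  from 21·(1,0) + (0,1)
…
step 3: (4537, 212)  from 42·(107,5) + (43,2)
step 4: (9181, 429)  from 2·(4537,212) + (107,5)
step 5: (22899, 1070)  from 2·(9181,429) + (4537,212)
→ (22899, 1070).  Check: 22899²=524364201, 458·1070²=524364200, difference 1.
(x_2, y_2) = (22899·22899 + 458·1070·1070, 22899·1070 + 1070·22899) = (1048728401, 49003860)
(x_3, y_3) = (22899·1048728401 + 458·1070·49003860, 22899·49003860 + 1070·1048728401) = (48029663286099, 2244278779210)

22899 1070
1048728401 49003860
48029663286099 2244278779210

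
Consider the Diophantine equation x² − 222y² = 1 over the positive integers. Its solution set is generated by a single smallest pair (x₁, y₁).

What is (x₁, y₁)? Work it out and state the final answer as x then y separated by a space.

√222 = [14; 1,8,1,28, …], period ℓ=4 (even) → k=3
k=0  a_k=14  p_k/q_k = 14/1
…
k=2  a_k=8  p_k/q_k = 134/9
k=3  a_k=1  p_k/q_k = 149/10
(x₁, y₁) = (149, 10);  149² − 222·10² = 1 ✓

149 10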